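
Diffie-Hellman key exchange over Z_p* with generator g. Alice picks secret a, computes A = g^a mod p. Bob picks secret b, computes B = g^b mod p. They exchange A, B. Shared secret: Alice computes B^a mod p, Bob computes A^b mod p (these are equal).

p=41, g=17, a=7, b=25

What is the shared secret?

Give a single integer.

A = 17^7 mod 41  (bits of 7 = 111)
  bit 0 = 1: r = r^2 * 17 mod 41 = 1^2 * 17 = 1*17 = 17
  bit 1 = 1: r = r^2 * 17 mod 41 = 17^2 * 17 = 2*17 = 34
  bit 2 = 1: r = r^2 * 17 mod 41 = 34^2 * 17 = 8*17 = 13
  -> A = 13
B = 17^25 mod 41  (bits of 25 = 11001)
  bit 0 = 1: r = r^2 * 17 mod 41 = 1^2 * 17 = 1*17 = 17
  bit 1 = 1: r = r^2 * 17 mod 41 = 17^2 * 17 = 2*17 = 34
  bit 2 = 0: r = r^2 mod 41 = 34^2 = 8
  bit 3 = 0: r = r^2 mod 41 = 8^2 = 23
  bit 4 = 1: r = r^2 * 17 mod 41 = 23^2 * 17 = 37*17 = 14
  -> B = 14
s = B^a = 14^7 mod 41  (bits of 7 = 111)
  bit 0 = 1: r = r^2 * 14 mod 41 = 1^2 * 14 = 1*14 = 14
  bit 1 = 1: r = r^2 * 14 mod 41 = 14^2 * 14 = 32*14 = 38
  bit 2 = 1: r = r^2 * 14 mod 41 = 38^2 * 14 = 9*14 = 3
  -> s = B^a = 3

Answer: 3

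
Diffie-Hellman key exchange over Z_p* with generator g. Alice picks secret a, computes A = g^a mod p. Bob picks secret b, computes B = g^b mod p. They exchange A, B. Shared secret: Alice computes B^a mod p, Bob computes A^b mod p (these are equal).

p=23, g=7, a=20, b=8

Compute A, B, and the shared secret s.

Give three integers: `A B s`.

Answer: 8 12 4

Derivation:
A = 7^20 mod 23  (bits of 20 = 10100)
  bit 0 = 1: r = r^2 * 7 mod 23 = 1^2 * 7 = 1*7 = 7
  bit 1 = 0: r = r^2 mod 23 = 7^2 = 3
  bit 2 = 1: r = r^2 * 7 mod 23 = 3^2 * 7 = 9*7 = 17
  bit 3 = 0: r = r^2 mod 23 = 17^2 = 13
  bit 4 = 0: r = r^2 mod 23 = 13^2 = 8
  -> A = 8
B = 7^8 mod 23  (bits of 8 = 1000)
  bit 0 = 1: r = r^2 * 7 mod 23 = 1^2 * 7 = 1*7 = 7
  bit 1 = 0: r = r^2 mod 23 = 7^2 = 3
  bit 2 = 0: r = r^2 mod 23 = 3^2 = 9
  bit 3 = 0: r = r^2 mod 23 = 9^2 = 12
  -> B = 12
s = B^a = 12^20 mod 23  (bits of 20 = 10100)
  bit 0 = 1: r = r^2 * 12 mod 23 = 1^2 * 12 = 1*12 = 12
  bit 1 = 0: r = r^2 mod 23 = 12^2 = 6
  bit 2 = 1: r = r^2 * 12 mod 23 = 6^2 * 12 = 13*12 = 18
  bit 3 = 0: r = r^2 mod 23 = 18^2 = 2
  bit 4 = 0: r = r^2 mod 23 = 2^2 = 4
  -> s = B^a = 4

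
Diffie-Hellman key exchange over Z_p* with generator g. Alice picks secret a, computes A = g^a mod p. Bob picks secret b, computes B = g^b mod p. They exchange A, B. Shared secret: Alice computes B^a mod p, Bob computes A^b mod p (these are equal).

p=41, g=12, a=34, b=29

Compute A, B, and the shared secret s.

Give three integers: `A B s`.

A = 12^34 mod 41  (bits of 34 = 100010)
  bit 0 = 1: r = r^2 * 12 mod 41 = 1^2 * 12 = 1*12 = 12
  bit 1 = 0: r = r^2 mod 41 = 12^2 = 21
  bit 2 = 0: r = r^2 mod 41 = 21^2 = 31
  bit 3 = 0: r = r^2 mod 41 = 31^2 = 18
  bit 4 = 1: r = r^2 * 12 mod 41 = 18^2 * 12 = 37*12 = 34
  bit 5 = 0: r = r^2 mod 41 = 34^2 = 8
  -> A = 8
B = 12^29 mod 41  (bits of 29 = 11101)
  bit 0 = 1: r = r^2 * 12 mod 41 = 1^2 * 12 = 1*12 = 12
  bit 1 = 1: r = r^2 * 12 mod 41 = 12^2 * 12 = 21*12 = 6
  bit 2 = 1: r = r^2 * 12 mod 41 = 6^2 * 12 = 36*12 = 22
  bit 3 = 0: r = r^2 mod 41 = 22^2 = 33
  bit 4 = 1: r = r^2 * 12 mod 41 = 33^2 * 12 = 23*12 = 30
  -> B = 30
s = B^a = 30^34 mod 41  (bits of 34 = 100010)
  bit 0 = 1: r = r^2 * 30 mod 41 = 1^2 * 30 = 1*30 = 30
  bit 1 = 0: r = r^2 mod 41 = 30^2 = 39
  bit 2 = 0: r = r^2 mod 41 = 39^2 = 4
  bit 3 = 0: r = r^2 mod 41 = 4^2 = 16
  bit 4 = 1: r = r^2 * 30 mod 41 = 16^2 * 30 = 10*30 = 13
  bit 5 = 0: r = r^2 mod 41 = 13^2 = 5
  -> s = B^a = 5

Answer: 8 30 5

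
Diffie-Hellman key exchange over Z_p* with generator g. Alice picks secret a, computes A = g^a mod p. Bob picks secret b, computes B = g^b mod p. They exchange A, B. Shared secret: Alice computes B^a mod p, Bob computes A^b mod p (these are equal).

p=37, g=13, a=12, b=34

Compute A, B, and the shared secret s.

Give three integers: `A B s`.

Answer: 10 30 10

Derivation:
A = 13^12 mod 37  (bits of 12 = 1100)
  bit 0 = 1: r = r^2 * 13 mod 37 = 1^2 * 13 = 1*13 = 13
  bit 1 = 1: r = r^2 * 13 mod 37 = 13^2 * 13 = 21*13 = 14
  bit 2 = 0: r = r^2 mod 37 = 14^2 = 11
  bit 3 = 0: r = r^2 mod 37 = 11^2 = 10
  -> A = 10
B = 13^34 mod 37  (bits of 34 = 100010)
  bit 0 = 1: r = r^2 * 13 mod 37 = 1^2 * 13 = 1*13 = 13
  bit 1 = 0: r = r^2 mod 37 = 13^2 = 21
  bit 2 = 0: r = r^2 mod 37 = 21^2 = 34
  bit 3 = 0: r = r^2 mod 37 = 34^2 = 9
  bit 4 = 1: r = r^2 * 13 mod 37 = 9^2 * 13 = 7*13 = 17
  bit 5 = 0: r = r^2 mod 37 = 17^2 = 30
  -> B = 30
s = B^a = 30^12 mod 37  (bits of 12 = 1100)
  bit 0 = 1: r = r^2 * 30 mod 37 = 1^2 * 30 = 1*30 = 30
  bit 1 = 1: r = r^2 * 30 mod 37 = 30^2 * 30 = 12*30 = 27
  bit 2 = 0: r = r^2 mod 37 = 27^2 = 26
  bit 3 = 0: r = r^2 mod 37 = 26^2 = 10
  -> s = B^a = 10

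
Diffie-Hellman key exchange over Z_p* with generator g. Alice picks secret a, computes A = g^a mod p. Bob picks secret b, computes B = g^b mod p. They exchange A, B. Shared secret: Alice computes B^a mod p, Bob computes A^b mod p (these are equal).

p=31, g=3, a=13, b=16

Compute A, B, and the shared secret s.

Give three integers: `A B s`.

Answer: 24 28 7

Derivation:
A = 3^13 mod 31  (bits of 13 = 1101)
  bit 0 = 1: r = r^2 * 3 mod 31 = 1^2 * 3 = 1*3 = 3
  bit 1 = 1: r = r^2 * 3 mod 31 = 3^2 * 3 = 9*3 = 27
  bit 2 = 0: r = r^2 mod 31 = 27^2 = 16
  bit 3 = 1: r = r^2 * 3 mod 31 = 16^2 * 3 = 8*3 = 24
  -> A = 24
B = 3^16 mod 31  (bits of 16 = 10000)
  bit 0 = 1: r = r^2 * 3 mod 31 = 1^2 * 3 = 1*3 = 3
  bit 1 = 0: r = r^2 mod 31 = 3^2 = 9
  bit 2 = 0: r = r^2 mod 31 = 9^2 = 19
  bit 3 = 0: r = r^2 mod 31 = 19^2 = 20
  bit 4 = 0: r = r^2 mod 31 = 20^2 = 28
  -> B = 28
s = B^a = 28^13 mod 31  (bits of 13 = 1101)
  bit 0 = 1: r = r^2 * 28 mod 31 = 1^2 * 28 = 1*28 = 28
  bit 1 = 1: r = r^2 * 28 mod 31 = 28^2 * 28 = 9*28 = 4
  bit 2 = 0: r = r^2 mod 31 = 4^2 = 16
  bit 3 = 1: r = r^2 * 28 mod 31 = 16^2 * 28 = 8*28 = 7
  -> s = B^a = 7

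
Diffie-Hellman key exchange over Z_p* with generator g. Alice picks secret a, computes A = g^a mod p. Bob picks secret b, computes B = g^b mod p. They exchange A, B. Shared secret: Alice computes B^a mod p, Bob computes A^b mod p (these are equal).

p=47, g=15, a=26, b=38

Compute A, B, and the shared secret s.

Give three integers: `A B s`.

A = 15^26 mod 47  (bits of 26 = 11010)
  bit 0 = 1: r = r^2 * 15 mod 47 = 1^2 * 15 = 1*15 = 15
  bit 1 = 1: r = r^2 * 15 mod 47 = 15^2 * 15 = 37*15 = 38
  bit 2 = 0: r = r^2 mod 47 = 38^2 = 34
  bit 3 = 1: r = r^2 * 15 mod 47 = 34^2 * 15 = 28*15 = 44
  bit 4 = 0: r = r^2 mod 47 = 44^2 = 9
  -> A = 9
B = 15^38 mod 47  (bits of 38 = 100110)
  bit 0 = 1: r = r^2 * 15 mod 47 = 1^2 * 15 = 1*15 = 15
  bit 1 = 0: r = r^2 mod 47 = 15^2 = 37
  bit 2 = 0: r = r^2 mod 47 = 37^2 = 6
  bit 3 = 1: r = r^2 * 15 mod 47 = 6^2 * 15 = 36*15 = 23
  bit 4 = 1: r = r^2 * 15 mod 47 = 23^2 * 15 = 12*15 = 39
  bit 5 = 0: r = r^2 mod 47 = 39^2 = 17
  -> B = 17
s = B^a = 17^26 mod 47  (bits of 26 = 11010)
  bit 0 = 1: r = r^2 * 17 mod 47 = 1^2 * 17 = 1*17 = 17
  bit 1 = 1: r = r^2 * 17 mod 47 = 17^2 * 17 = 7*17 = 25
  bit 2 = 0: r = r^2 mod 47 = 25^2 = 14
  bit 3 = 1: r = r^2 * 17 mod 47 = 14^2 * 17 = 8*17 = 42
  bit 4 = 0: r = r^2 mod 47 = 42^2 = 25
  -> s = B^a = 25

Answer: 9 17 25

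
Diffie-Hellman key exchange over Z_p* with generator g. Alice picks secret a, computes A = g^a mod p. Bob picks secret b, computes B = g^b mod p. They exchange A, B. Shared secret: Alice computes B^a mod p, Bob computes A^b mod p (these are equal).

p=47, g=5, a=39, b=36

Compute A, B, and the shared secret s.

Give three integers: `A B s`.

A = 5^39 mod 47  (bits of 39 = 100111)
  bit 0 = 1: r = r^2 * 5 mod 47 = 1^2 * 5 = 1*5 = 5
  bit 1 = 0: r = r^2 mod 47 = 5^2 = 25
  bit 2 = 0: r = r^2 mod 47 = 25^2 = 14
  bit 3 = 1: r = r^2 * 5 mod 47 = 14^2 * 5 = 8*5 = 40
  bit 4 = 1: r = r^2 * 5 mod 47 = 40^2 * 5 = 2*5 = 10
  bit 5 = 1: r = r^2 * 5 mod 47 = 10^2 * 5 = 6*5 = 30
  -> A = 30
B = 5^36 mod 47  (bits of 36 = 100100)
  bit 0 = 1: r = r^2 * 5 mod 47 = 1^2 * 5 = 1*5 = 5
  bit 1 = 0: r = r^2 mod 47 = 5^2 = 25
  bit 2 = 0: r = r^2 mod 47 = 25^2 = 14
  bit 3 = 1: r = r^2 * 5 mod 47 = 14^2 * 5 = 8*5 = 40
  bit 4 = 0: r = r^2 mod 47 = 40^2 = 2
  bit 5 = 0: r = r^2 mod 47 = 2^2 = 4
  -> B = 4
s = B^a = 4^39 mod 47  (bits of 39 = 100111)
  bit 0 = 1: r = r^2 * 4 mod 47 = 1^2 * 4 = 1*4 = 4
  bit 1 = 0: r = r^2 mod 47 = 4^2 = 16
  bit 2 = 0: r = r^2 mod 47 = 16^2 = 21
  bit 3 = 1: r = r^2 * 4 mod 47 = 21^2 * 4 = 18*4 = 25
  bit 4 = 1: r = r^2 * 4 mod 47 = 25^2 * 4 = 14*4 = 9
  bit 5 = 1: r = r^2 * 4 mod 47 = 9^2 * 4 = 34*4 = 42
  -> s = B^a = 42

Answer: 30 4 42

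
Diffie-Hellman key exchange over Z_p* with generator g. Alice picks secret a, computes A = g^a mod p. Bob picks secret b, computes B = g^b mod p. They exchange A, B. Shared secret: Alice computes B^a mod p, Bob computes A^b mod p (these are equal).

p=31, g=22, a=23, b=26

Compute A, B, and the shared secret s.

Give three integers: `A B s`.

A = 22^23 mod 31  (bits of 23 = 10111)
  bit 0 = 1: r = r^2 * 22 mod 31 = 1^2 * 22 = 1*22 = 22
  bit 1 = 0: r = r^2 mod 31 = 22^2 = 19
  bit 2 = 1: r = r^2 * 22 mod 31 = 19^2 * 22 = 20*22 = 6
  bit 3 = 1: r = r^2 * 22 mod 31 = 6^2 * 22 = 5*22 = 17
  bit 4 = 1: r = r^2 * 22 mod 31 = 17^2 * 22 = 10*22 = 3
  -> A = 3
B = 22^26 mod 31  (bits of 26 = 11010)
  bit 0 = 1: r = r^2 * 22 mod 31 = 1^2 * 22 = 1*22 = 22
  bit 1 = 1: r = r^2 * 22 mod 31 = 22^2 * 22 = 19*22 = 15
  bit 2 = 0: r = r^2 mod 31 = 15^2 = 8
  bit 3 = 1: r = r^2 * 22 mod 31 = 8^2 * 22 = 2*22 = 13
  bit 4 = 0: r = r^2 mod 31 = 13^2 = 14
  -> B = 14
s = B^a = 14^23 mod 31  (bits of 23 = 10111)
  bit 0 = 1: r = r^2 * 14 mod 31 = 1^2 * 14 = 1*14 = 14
  bit 1 = 0: r = r^2 mod 31 = 14^2 = 10
  bit 2 = 1: r = r^2 * 14 mod 31 = 10^2 * 14 = 7*14 = 5
  bit 3 = 1: r = r^2 * 14 mod 31 = 5^2 * 14 = 25*14 = 9
  bit 4 = 1: r = r^2 * 14 mod 31 = 9^2 * 14 = 19*14 = 18
  -> s = B^a = 18

Answer: 3 14 18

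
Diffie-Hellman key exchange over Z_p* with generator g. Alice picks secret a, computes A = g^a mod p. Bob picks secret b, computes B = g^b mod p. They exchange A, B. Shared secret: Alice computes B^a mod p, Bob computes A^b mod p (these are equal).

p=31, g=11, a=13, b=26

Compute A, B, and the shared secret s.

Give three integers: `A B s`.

Answer: 21 7 19

Derivation:
A = 11^13 mod 31  (bits of 13 = 1101)
  bit 0 = 1: r = r^2 * 11 mod 31 = 1^2 * 11 = 1*11 = 11
  bit 1 = 1: r = r^2 * 11 mod 31 = 11^2 * 11 = 28*11 = 29
  bit 2 = 0: r = r^2 mod 31 = 29^2 = 4
  bit 3 = 1: r = r^2 * 11 mod 31 = 4^2 * 11 = 16*11 = 21
  -> A = 21
B = 11^26 mod 31  (bits of 26 = 11010)
  bit 0 = 1: r = r^2 * 11 mod 31 = 1^2 * 11 = 1*11 = 11
  bit 1 = 1: r = r^2 * 11 mod 31 = 11^2 * 11 = 28*11 = 29
  bit 2 = 0: r = r^2 mod 31 = 29^2 = 4
  bit 3 = 1: r = r^2 * 11 mod 31 = 4^2 * 11 = 16*11 = 21
  bit 4 = 0: r = r^2 mod 31 = 21^2 = 7
  -> B = 7
s = B^a = 7^13 mod 31  (bits of 13 = 1101)
  bit 0 = 1: r = r^2 * 7 mod 31 = 1^2 * 7 = 1*7 = 7
  bit 1 = 1: r = r^2 * 7 mod 31 = 7^2 * 7 = 18*7 = 2
  bit 2 = 0: r = r^2 mod 31 = 2^2 = 4
  bit 3 = 1: r = r^2 * 7 mod 31 = 4^2 * 7 = 16*7 = 19
  -> s = B^a = 19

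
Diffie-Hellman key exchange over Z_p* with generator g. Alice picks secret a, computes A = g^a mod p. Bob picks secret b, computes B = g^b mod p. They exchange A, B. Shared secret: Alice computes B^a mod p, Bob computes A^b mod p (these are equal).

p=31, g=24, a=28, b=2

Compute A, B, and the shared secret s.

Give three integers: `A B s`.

Answer: 19 18 20

Derivation:
A = 24^28 mod 31  (bits of 28 = 11100)
  bit 0 = 1: r = r^2 * 24 mod 31 = 1^2 * 24 = 1*24 = 24
  bit 1 = 1: r = r^2 * 24 mod 31 = 24^2 * 24 = 18*24 = 29
  bit 2 = 1: r = r^2 * 24 mod 31 = 29^2 * 24 = 4*24 = 3
  bit 3 = 0: r = r^2 mod 31 = 3^2 = 9
  bit 4 = 0: r = r^2 mod 31 = 9^2 = 19
  -> A = 19
B = 24^2 mod 31  (bits of 2 = 10)
  bit 0 = 1: r = r^2 * 24 mod 31 = 1^2 * 24 = 1*24 = 24
  bit 1 = 0: r = r^2 mod 31 = 24^2 = 18
  -> B = 18
s = B^a = 18^28 mod 31  (bits of 28 = 11100)
  bit 0 = 1: r = r^2 * 18 mod 31 = 1^2 * 18 = 1*18 = 18
  bit 1 = 1: r = r^2 * 18 mod 31 = 18^2 * 18 = 14*18 = 4
  bit 2 = 1: r = r^2 * 18 mod 31 = 4^2 * 18 = 16*18 = 9
  bit 3 = 0: r = r^2 mod 31 = 9^2 = 19
  bit 4 = 0: r = r^2 mod 31 = 19^2 = 20
  -> s = B^a = 20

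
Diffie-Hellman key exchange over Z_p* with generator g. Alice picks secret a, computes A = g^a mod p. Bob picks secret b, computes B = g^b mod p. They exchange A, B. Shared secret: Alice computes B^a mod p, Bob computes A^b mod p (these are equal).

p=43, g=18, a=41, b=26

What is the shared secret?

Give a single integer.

Answer: 9

Derivation:
A = 18^41 mod 43  (bits of 41 = 101001)
  bit 0 = 1: r = r^2 * 18 mod 43 = 1^2 * 18 = 1*18 = 18
  bit 1 = 0: r = r^2 mod 43 = 18^2 = 23
  bit 2 = 1: r = r^2 * 18 mod 43 = 23^2 * 18 = 13*18 = 19
  bit 3 = 0: r = r^2 mod 43 = 19^2 = 17
  bit 4 = 0: r = r^2 mod 43 = 17^2 = 31
  bit 5 = 1: r = r^2 * 18 mod 43 = 31^2 * 18 = 15*18 = 12
  -> A = 12
B = 18^26 mod 43  (bits of 26 = 11010)
  bit 0 = 1: r = r^2 * 18 mod 43 = 1^2 * 18 = 1*18 = 18
  bit 1 = 1: r = r^2 * 18 mod 43 = 18^2 * 18 = 23*18 = 27
  bit 2 = 0: r = r^2 mod 43 = 27^2 = 41
  bit 3 = 1: r = r^2 * 18 mod 43 = 41^2 * 18 = 4*18 = 29
  bit 4 = 0: r = r^2 mod 43 = 29^2 = 24
  -> B = 24
s = B^a = 24^41 mod 43  (bits of 41 = 101001)
  bit 0 = 1: r = r^2 * 24 mod 43 = 1^2 * 24 = 1*24 = 24
  bit 1 = 0: r = r^2 mod 43 = 24^2 = 17
  bit 2 = 1: r = r^2 * 24 mod 43 = 17^2 * 24 = 31*24 = 13
  bit 3 = 0: r = r^2 mod 43 = 13^2 = 40
  bit 4 = 0: r = r^2 mod 43 = 40^2 = 9
  bit 5 = 1: r = r^2 * 24 mod 43 = 9^2 * 24 = 38*24 = 9
  -> s = B^a = 9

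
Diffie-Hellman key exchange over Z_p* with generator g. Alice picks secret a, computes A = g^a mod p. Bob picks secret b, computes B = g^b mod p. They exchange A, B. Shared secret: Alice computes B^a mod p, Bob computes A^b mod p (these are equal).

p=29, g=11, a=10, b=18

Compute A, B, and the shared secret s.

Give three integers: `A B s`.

A = 11^10 mod 29  (bits of 10 = 1010)
  bit 0 = 1: r = r^2 * 11 mod 29 = 1^2 * 11 = 1*11 = 11
  bit 1 = 0: r = r^2 mod 29 = 11^2 = 5
  bit 2 = 1: r = r^2 * 11 mod 29 = 5^2 * 11 = 25*11 = 14
  bit 3 = 0: r = r^2 mod 29 = 14^2 = 22
  -> A = 22
B = 11^18 mod 29  (bits of 18 = 10010)
  bit 0 = 1: r = r^2 * 11 mod 29 = 1^2 * 11 = 1*11 = 11
  bit 1 = 0: r = r^2 mod 29 = 11^2 = 5
  bit 2 = 0: r = r^2 mod 29 = 5^2 = 25
  bit 3 = 1: r = r^2 * 11 mod 29 = 25^2 * 11 = 16*11 = 2
  bit 4 = 0: r = r^2 mod 29 = 2^2 = 4
  -> B = 4
s = B^a = 4^10 mod 29  (bits of 10 = 1010)
  bit 0 = 1: r = r^2 * 4 mod 29 = 1^2 * 4 = 1*4 = 4
  bit 1 = 0: r = r^2 mod 29 = 4^2 = 16
  bit 2 = 1: r = r^2 * 4 mod 29 = 16^2 * 4 = 24*4 = 9
  bit 3 = 0: r = r^2 mod 29 = 9^2 = 23
  -> s = B^a = 23

Answer: 22 4 23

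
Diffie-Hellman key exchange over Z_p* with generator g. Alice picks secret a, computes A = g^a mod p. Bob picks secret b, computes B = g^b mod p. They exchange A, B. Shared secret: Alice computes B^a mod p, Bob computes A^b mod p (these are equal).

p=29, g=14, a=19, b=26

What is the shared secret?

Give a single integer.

Answer: 9

Derivation:
A = 14^19 mod 29  (bits of 19 = 10011)
  bit 0 = 1: r = r^2 * 14 mod 29 = 1^2 * 14 = 1*14 = 14
  bit 1 = 0: r = r^2 mod 29 = 14^2 = 22
  bit 2 = 0: r = r^2 mod 29 = 22^2 = 20
  bit 3 = 1: r = r^2 * 14 mod 29 = 20^2 * 14 = 23*14 = 3
  bit 4 = 1: r = r^2 * 14 mod 29 = 3^2 * 14 = 9*14 = 10
  -> A = 10
B = 14^26 mod 29  (bits of 26 = 11010)
  bit 0 = 1: r = r^2 * 14 mod 29 = 1^2 * 14 = 1*14 = 14
  bit 1 = 1: r = r^2 * 14 mod 29 = 14^2 * 14 = 22*14 = 18
  bit 2 = 0: r = r^2 mod 29 = 18^2 = 5
  bit 3 = 1: r = r^2 * 14 mod 29 = 5^2 * 14 = 25*14 = 2
  bit 4 = 0: r = r^2 mod 29 = 2^2 = 4
  -> B = 4
s = B^a = 4^19 mod 29  (bits of 19 = 10011)
  bit 0 = 1: r = r^2 * 4 mod 29 = 1^2 * 4 = 1*4 = 4
  bit 1 = 0: r = r^2 mod 29 = 4^2 = 16
  bit 2 = 0: r = r^2 mod 29 = 16^2 = 24
  bit 3 = 1: r = r^2 * 4 mod 29 = 24^2 * 4 = 25*4 = 13
  bit 4 = 1: r = r^2 * 4 mod 29 = 13^2 * 4 = 24*4 = 9
  -> s = B^a = 9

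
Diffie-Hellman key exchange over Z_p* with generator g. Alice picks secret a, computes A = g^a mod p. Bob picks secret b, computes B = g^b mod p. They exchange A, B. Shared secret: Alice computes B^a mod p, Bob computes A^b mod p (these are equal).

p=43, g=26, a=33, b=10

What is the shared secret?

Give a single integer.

A = 26^33 mod 43  (bits of 33 = 100001)
  bit 0 = 1: r = r^2 * 26 mod 43 = 1^2 * 26 = 1*26 = 26
  bit 1 = 0: r = r^2 mod 43 = 26^2 = 31
  bit 2 = 0: r = r^2 mod 43 = 31^2 = 15
  bit 3 = 0: r = r^2 mod 43 = 15^2 = 10
  bit 4 = 0: r = r^2 mod 43 = 10^2 = 14
  bit 5 = 1: r = r^2 * 26 mod 43 = 14^2 * 26 = 24*26 = 22
  -> A = 22
B = 26^10 mod 43  (bits of 10 = 1010)
  bit 0 = 1: r = r^2 * 26 mod 43 = 1^2 * 26 = 1*26 = 26
  bit 1 = 0: r = r^2 mod 43 = 26^2 = 31
  bit 2 = 1: r = r^2 * 26 mod 43 = 31^2 * 26 = 15*26 = 3
  bit 3 = 0: r = r^2 mod 43 = 3^2 = 9
  -> B = 9
s = B^a = 9^33 mod 43  (bits of 33 = 100001)
  bit 0 = 1: r = r^2 * 9 mod 43 = 1^2 * 9 = 1*9 = 9
  bit 1 = 0: r = r^2 mod 43 = 9^2 = 38
  bit 2 = 0: r = r^2 mod 43 = 38^2 = 25
  bit 3 = 0: r = r^2 mod 43 = 25^2 = 23
  bit 4 = 0: r = r^2 mod 43 = 23^2 = 13
  bit 5 = 1: r = r^2 * 9 mod 43 = 13^2 * 9 = 40*9 = 16
  -> s = B^a = 16

Answer: 16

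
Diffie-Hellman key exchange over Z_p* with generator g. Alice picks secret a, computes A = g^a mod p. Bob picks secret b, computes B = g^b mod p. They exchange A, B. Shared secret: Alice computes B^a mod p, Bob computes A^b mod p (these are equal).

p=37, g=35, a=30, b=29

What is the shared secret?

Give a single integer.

A = 35^30 mod 37  (bits of 30 = 11110)
  bit 0 = 1: r = r^2 * 35 mod 37 = 1^2 * 35 = 1*35 = 35
  bit 1 = 1: r = r^2 * 35 mod 37 = 35^2 * 35 = 4*35 = 29
  bit 2 = 1: r = r^2 * 35 mod 37 = 29^2 * 35 = 27*35 = 20
  bit 3 = 1: r = r^2 * 35 mod 37 = 20^2 * 35 = 30*35 = 14
  bit 4 = 0: r = r^2 mod 37 = 14^2 = 11
  -> A = 11
B = 35^29 mod 37  (bits of 29 = 11101)
  bit 0 = 1: r = r^2 * 35 mod 37 = 1^2 * 35 = 1*35 = 35
  bit 1 = 1: r = r^2 * 35 mod 37 = 35^2 * 35 = 4*35 = 29
  bit 2 = 1: r = r^2 * 35 mod 37 = 29^2 * 35 = 27*35 = 20
  bit 3 = 0: r = r^2 mod 37 = 20^2 = 30
  bit 4 = 1: r = r^2 * 35 mod 37 = 30^2 * 35 = 12*35 = 13
  -> B = 13
s = B^a = 13^30 mod 37  (bits of 30 = 11110)
  bit 0 = 1: r = r^2 * 13 mod 37 = 1^2 * 13 = 1*13 = 13
  bit 1 = 1: r = r^2 * 13 mod 37 = 13^2 * 13 = 21*13 = 14
  bit 2 = 1: r = r^2 * 13 mod 37 = 14^2 * 13 = 11*13 = 32
  bit 3 = 1: r = r^2 * 13 mod 37 = 32^2 * 13 = 25*13 = 29
  bit 4 = 0: r = r^2 mod 37 = 29^2 = 27
  -> s = B^a = 27

Answer: 27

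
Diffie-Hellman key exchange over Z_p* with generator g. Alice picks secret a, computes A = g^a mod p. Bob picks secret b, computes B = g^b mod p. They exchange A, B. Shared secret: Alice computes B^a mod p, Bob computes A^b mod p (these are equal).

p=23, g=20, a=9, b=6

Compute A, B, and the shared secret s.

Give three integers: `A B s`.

A = 20^9 mod 23  (bits of 9 = 1001)
  bit 0 = 1: r = r^2 * 20 mod 23 = 1^2 * 20 = 1*20 = 20
  bit 1 = 0: r = r^2 mod 23 = 20^2 = 9
  bit 2 = 0: r = r^2 mod 23 = 9^2 = 12
  bit 3 = 1: r = r^2 * 20 mod 23 = 12^2 * 20 = 6*20 = 5
  -> A = 5
B = 20^6 mod 23  (bits of 6 = 110)
  bit 0 = 1: r = r^2 * 20 mod 23 = 1^2 * 20 = 1*20 = 20
  bit 1 = 1: r = r^2 * 20 mod 23 = 20^2 * 20 = 9*20 = 19
  bit 2 = 0: r = r^2 mod 23 = 19^2 = 16
  -> B = 16
s = B^a = 16^9 mod 23  (bits of 9 = 1001)
  bit 0 = 1: r = r^2 * 16 mod 23 = 1^2 * 16 = 1*16 = 16
  bit 1 = 0: r = r^2 mod 23 = 16^2 = 3
  bit 2 = 0: r = r^2 mod 23 = 3^2 = 9
  bit 3 = 1: r = r^2 * 16 mod 23 = 9^2 * 16 = 12*16 = 8
  -> s = B^a = 8

Answer: 5 16 8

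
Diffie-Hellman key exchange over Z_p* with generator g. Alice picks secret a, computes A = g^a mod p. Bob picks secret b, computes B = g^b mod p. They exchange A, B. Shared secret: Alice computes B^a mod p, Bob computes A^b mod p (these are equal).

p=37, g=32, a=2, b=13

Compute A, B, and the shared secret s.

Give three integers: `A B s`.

Answer: 25 24 21

Derivation:
A = 32^2 mod 37  (bits of 2 = 10)
  bit 0 = 1: r = r^2 * 32 mod 37 = 1^2 * 32 = 1*32 = 32
  bit 1 = 0: r = r^2 mod 37 = 32^2 = 25
  -> A = 25
B = 32^13 mod 37  (bits of 13 = 1101)
  bit 0 = 1: r = r^2 * 32 mod 37 = 1^2 * 32 = 1*32 = 32
  bit 1 = 1: r = r^2 * 32 mod 37 = 32^2 * 32 = 25*32 = 23
  bit 2 = 0: r = r^2 mod 37 = 23^2 = 11
  bit 3 = 1: r = r^2 * 32 mod 37 = 11^2 * 32 = 10*32 = 24
  -> B = 24
s = B^a = 24^2 mod 37  (bits of 2 = 10)
  bit 0 = 1: r = r^2 * 24 mod 37 = 1^2 * 24 = 1*24 = 24
  bit 1 = 0: r = r^2 mod 37 = 24^2 = 21
  -> s = B^a = 21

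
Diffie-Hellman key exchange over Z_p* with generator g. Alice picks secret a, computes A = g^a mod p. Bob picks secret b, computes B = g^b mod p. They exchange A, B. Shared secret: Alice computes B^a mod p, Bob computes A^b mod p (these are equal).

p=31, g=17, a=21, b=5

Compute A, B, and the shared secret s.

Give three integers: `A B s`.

A = 17^21 mod 31  (bits of 21 = 10101)
  bit 0 = 1: r = r^2 * 17 mod 31 = 1^2 * 17 = 1*17 = 17
  bit 1 = 0: r = r^2 mod 31 = 17^2 = 10
  bit 2 = 1: r = r^2 * 17 mod 31 = 10^2 * 17 = 7*17 = 26
  bit 3 = 0: r = r^2 mod 31 = 26^2 = 25
  bit 4 = 1: r = r^2 * 17 mod 31 = 25^2 * 17 = 5*17 = 23
  -> A = 23
B = 17^5 mod 31  (bits of 5 = 101)
  bit 0 = 1: r = r^2 * 17 mod 31 = 1^2 * 17 = 1*17 = 17
  bit 1 = 0: r = r^2 mod 31 = 17^2 = 10
  bit 2 = 1: r = r^2 * 17 mod 31 = 10^2 * 17 = 7*17 = 26
  -> B = 26
s = B^a = 26^21 mod 31  (bits of 21 = 10101)
  bit 0 = 1: r = r^2 * 26 mod 31 = 1^2 * 26 = 1*26 = 26
  bit 1 = 0: r = r^2 mod 31 = 26^2 = 25
  bit 2 = 1: r = r^2 * 26 mod 31 = 25^2 * 26 = 5*26 = 6
  bit 3 = 0: r = r^2 mod 31 = 6^2 = 5
  bit 4 = 1: r = r^2 * 26 mod 31 = 5^2 * 26 = 25*26 = 30
  -> s = B^a = 30

Answer: 23 26 30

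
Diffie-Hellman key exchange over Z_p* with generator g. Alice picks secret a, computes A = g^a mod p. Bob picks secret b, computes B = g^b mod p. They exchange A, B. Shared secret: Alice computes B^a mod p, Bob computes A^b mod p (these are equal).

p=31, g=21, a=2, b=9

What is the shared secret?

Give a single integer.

A = 21^2 mod 31  (bits of 2 = 10)
  bit 0 = 1: r = r^2 * 21 mod 31 = 1^2 * 21 = 1*21 = 21
  bit 1 = 0: r = r^2 mod 31 = 21^2 = 7
  -> A = 7
B = 21^9 mod 31  (bits of 9 = 1001)
  bit 0 = 1: r = r^2 * 21 mod 31 = 1^2 * 21 = 1*21 = 21
  bit 1 = 0: r = r^2 mod 31 = 21^2 = 7
  bit 2 = 0: r = r^2 mod 31 = 7^2 = 18
  bit 3 = 1: r = r^2 * 21 mod 31 = 18^2 * 21 = 14*21 = 15
  -> B = 15
s = B^a = 15^2 mod 31  (bits of 2 = 10)
  bit 0 = 1: r = r^2 * 15 mod 31 = 1^2 * 15 = 1*15 = 15
  bit 1 = 0: r = r^2 mod 31 = 15^2 = 8
  -> s = B^a = 8

Answer: 8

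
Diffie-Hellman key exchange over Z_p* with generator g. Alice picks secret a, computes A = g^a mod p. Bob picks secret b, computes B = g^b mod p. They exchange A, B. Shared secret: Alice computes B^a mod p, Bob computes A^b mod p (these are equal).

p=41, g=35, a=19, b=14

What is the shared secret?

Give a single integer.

Answer: 2

Derivation:
A = 35^19 mod 41  (bits of 19 = 10011)
  bit 0 = 1: r = r^2 * 35 mod 41 = 1^2 * 35 = 1*35 = 35
  bit 1 = 0: r = r^2 mod 41 = 35^2 = 36
  bit 2 = 0: r = r^2 mod 41 = 36^2 = 25
  bit 3 = 1: r = r^2 * 35 mod 41 = 25^2 * 35 = 10*35 = 22
  bit 4 = 1: r = r^2 * 35 mod 41 = 22^2 * 35 = 33*35 = 7
  -> A = 7
B = 35^14 mod 41  (bits of 14 = 1110)
  bit 0 = 1: r = r^2 * 35 mod 41 = 1^2 * 35 = 1*35 = 35
  bit 1 = 1: r = r^2 * 35 mod 41 = 35^2 * 35 = 36*35 = 30
  bit 2 = 1: r = r^2 * 35 mod 41 = 30^2 * 35 = 39*35 = 12
  bit 3 = 0: r = r^2 mod 41 = 12^2 = 21
  -> B = 21
s = B^a = 21^19 mod 41  (bits of 19 = 10011)
  bit 0 = 1: r = r^2 * 21 mod 41 = 1^2 * 21 = 1*21 = 21
  bit 1 = 0: r = r^2 mod 41 = 21^2 = 31
  bit 2 = 0: r = r^2 mod 41 = 31^2 = 18
  bit 3 = 1: r = r^2 * 21 mod 41 = 18^2 * 21 = 37*21 = 39
  bit 4 = 1: r = r^2 * 21 mod 41 = 39^2 * 21 = 4*21 = 2
  -> s = B^a = 2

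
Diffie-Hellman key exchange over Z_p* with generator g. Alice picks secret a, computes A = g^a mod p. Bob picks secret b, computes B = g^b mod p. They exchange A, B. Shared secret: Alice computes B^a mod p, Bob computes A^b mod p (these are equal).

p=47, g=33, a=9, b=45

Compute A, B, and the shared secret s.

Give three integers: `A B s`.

Answer: 43 10 35

Derivation:
A = 33^9 mod 47  (bits of 9 = 1001)
  bit 0 = 1: r = r^2 * 33 mod 47 = 1^2 * 33 = 1*33 = 33
  bit 1 = 0: r = r^2 mod 47 = 33^2 = 8
  bit 2 = 0: r = r^2 mod 47 = 8^2 = 17
  bit 3 = 1: r = r^2 * 33 mod 47 = 17^2 * 33 = 7*33 = 43
  -> A = 43
B = 33^45 mod 47  (bits of 45 = 101101)
  bit 0 = 1: r = r^2 * 33 mod 47 = 1^2 * 33 = 1*33 = 33
  bit 1 = 0: r = r^2 mod 47 = 33^2 = 8
  bit 2 = 1: r = r^2 * 33 mod 47 = 8^2 * 33 = 17*33 = 44
  bit 3 = 1: r = r^2 * 33 mod 47 = 44^2 * 33 = 9*33 = 15
  bit 4 = 0: r = r^2 mod 47 = 15^2 = 37
  bit 5 = 1: r = r^2 * 33 mod 47 = 37^2 * 33 = 6*33 = 10
  -> B = 10
s = B^a = 10^9 mod 47  (bits of 9 = 1001)
  bit 0 = 1: r = r^2 * 10 mod 47 = 1^2 * 10 = 1*10 = 10
  bit 1 = 0: r = r^2 mod 47 = 10^2 = 6
  bit 2 = 0: r = r^2 mod 47 = 6^2 = 36
  bit 3 = 1: r = r^2 * 10 mod 47 = 36^2 * 10 = 27*10 = 35
  -> s = B^a = 35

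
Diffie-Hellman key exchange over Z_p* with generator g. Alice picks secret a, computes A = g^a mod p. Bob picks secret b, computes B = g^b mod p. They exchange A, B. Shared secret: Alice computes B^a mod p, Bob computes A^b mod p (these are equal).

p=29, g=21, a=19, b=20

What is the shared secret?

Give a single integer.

A = 21^19 mod 29  (bits of 19 = 10011)
  bit 0 = 1: r = r^2 * 21 mod 29 = 1^2 * 21 = 1*21 = 21
  bit 1 = 0: r = r^2 mod 29 = 21^2 = 6
  bit 2 = 0: r = r^2 mod 29 = 6^2 = 7
  bit 3 = 1: r = r^2 * 21 mod 29 = 7^2 * 21 = 20*21 = 14
  bit 4 = 1: r = r^2 * 21 mod 29 = 14^2 * 21 = 22*21 = 27
  -> A = 27
B = 21^20 mod 29  (bits of 20 = 10100)
  bit 0 = 1: r = r^2 * 21 mod 29 = 1^2 * 21 = 1*21 = 21
  bit 1 = 0: r = r^2 mod 29 = 21^2 = 6
  bit 2 = 1: r = r^2 * 21 mod 29 = 6^2 * 21 = 7*21 = 2
  bit 3 = 0: r = r^2 mod 29 = 2^2 = 4
  bit 4 = 0: r = r^2 mod 29 = 4^2 = 16
  -> B = 16
s = B^a = 16^19 mod 29  (bits of 19 = 10011)
  bit 0 = 1: r = r^2 * 16 mod 29 = 1^2 * 16 = 1*16 = 16
  bit 1 = 0: r = r^2 mod 29 = 16^2 = 24
  bit 2 = 0: r = r^2 mod 29 = 24^2 = 25
  bit 3 = 1: r = r^2 * 16 mod 29 = 25^2 * 16 = 16*16 = 24
  bit 4 = 1: r = r^2 * 16 mod 29 = 24^2 * 16 = 25*16 = 23
  -> s = B^a = 23

Answer: 23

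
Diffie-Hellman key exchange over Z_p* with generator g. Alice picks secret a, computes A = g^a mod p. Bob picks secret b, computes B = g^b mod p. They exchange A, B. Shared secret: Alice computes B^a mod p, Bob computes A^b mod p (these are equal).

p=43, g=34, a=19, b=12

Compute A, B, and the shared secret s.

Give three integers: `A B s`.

Answer: 26 16 21

Derivation:
A = 34^19 mod 43  (bits of 19 = 10011)
  bit 0 = 1: r = r^2 * 34 mod 43 = 1^2 * 34 = 1*34 = 34
  bit 1 = 0: r = r^2 mod 43 = 34^2 = 38
  bit 2 = 0: r = r^2 mod 43 = 38^2 = 25
  bit 3 = 1: r = r^2 * 34 mod 43 = 25^2 * 34 = 23*34 = 8
  bit 4 = 1: r = r^2 * 34 mod 43 = 8^2 * 34 = 21*34 = 26
  -> A = 26
B = 34^12 mod 43  (bits of 12 = 1100)
  bit 0 = 1: r = r^2 * 34 mod 43 = 1^2 * 34 = 1*34 = 34
  bit 1 = 1: r = r^2 * 34 mod 43 = 34^2 * 34 = 38*34 = 2
  bit 2 = 0: r = r^2 mod 43 = 2^2 = 4
  bit 3 = 0: r = r^2 mod 43 = 4^2 = 16
  -> B = 16
s = B^a = 16^19 mod 43  (bits of 19 = 10011)
  bit 0 = 1: r = r^2 * 16 mod 43 = 1^2 * 16 = 1*16 = 16
  bit 1 = 0: r = r^2 mod 43 = 16^2 = 41
  bit 2 = 0: r = r^2 mod 43 = 41^2 = 4
  bit 3 = 1: r = r^2 * 16 mod 43 = 4^2 * 16 = 16*16 = 41
  bit 4 = 1: r = r^2 * 16 mod 43 = 41^2 * 16 = 4*16 = 21
  -> s = B^a = 21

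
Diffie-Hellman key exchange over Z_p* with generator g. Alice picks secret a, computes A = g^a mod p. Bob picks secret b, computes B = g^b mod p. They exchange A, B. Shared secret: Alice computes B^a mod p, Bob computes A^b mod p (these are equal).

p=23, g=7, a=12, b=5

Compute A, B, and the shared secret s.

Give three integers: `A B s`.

Answer: 16 17 6

Derivation:
A = 7^12 mod 23  (bits of 12 = 1100)
  bit 0 = 1: r = r^2 * 7 mod 23 = 1^2 * 7 = 1*7 = 7
  bit 1 = 1: r = r^2 * 7 mod 23 = 7^2 * 7 = 3*7 = 21
  bit 2 = 0: r = r^2 mod 23 = 21^2 = 4
  bit 3 = 0: r = r^2 mod 23 = 4^2 = 16
  -> A = 16
B = 7^5 mod 23  (bits of 5 = 101)
  bit 0 = 1: r = r^2 * 7 mod 23 = 1^2 * 7 = 1*7 = 7
  bit 1 = 0: r = r^2 mod 23 = 7^2 = 3
  bit 2 = 1: r = r^2 * 7 mod 23 = 3^2 * 7 = 9*7 = 17
  -> B = 17
s = B^a = 17^12 mod 23  (bits of 12 = 1100)
  bit 0 = 1: r = r^2 * 17 mod 23 = 1^2 * 17 = 1*17 = 17
  bit 1 = 1: r = r^2 * 17 mod 23 = 17^2 * 17 = 13*17 = 14
  bit 2 = 0: r = r^2 mod 23 = 14^2 = 12
  bit 3 = 0: r = r^2 mod 23 = 12^2 = 6
  -> s = B^a = 6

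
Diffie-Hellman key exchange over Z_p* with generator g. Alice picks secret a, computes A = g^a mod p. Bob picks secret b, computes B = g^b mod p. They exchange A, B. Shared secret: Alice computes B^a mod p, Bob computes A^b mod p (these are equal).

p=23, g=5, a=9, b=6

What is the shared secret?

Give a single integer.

Answer: 9

Derivation:
A = 5^9 mod 23  (bits of 9 = 1001)
  bit 0 = 1: r = r^2 * 5 mod 23 = 1^2 * 5 = 1*5 = 5
  bit 1 = 0: r = r^2 mod 23 = 5^2 = 2
  bit 2 = 0: r = r^2 mod 23 = 2^2 = 4
  bit 3 = 1: r = r^2 * 5 mod 23 = 4^2 * 5 = 16*5 = 11
  -> A = 11
B = 5^6 mod 23  (bits of 6 = 110)
  bit 0 = 1: r = r^2 * 5 mod 23 = 1^2 * 5 = 1*5 = 5
  bit 1 = 1: r = r^2 * 5 mod 23 = 5^2 * 5 = 2*5 = 10
  bit 2 = 0: r = r^2 mod 23 = 10^2 = 8
  -> B = 8
s = B^a = 8^9 mod 23  (bits of 9 = 1001)
  bit 0 = 1: r = r^2 * 8 mod 23 = 1^2 * 8 = 1*8 = 8
  bit 1 = 0: r = r^2 mod 23 = 8^2 = 18
  bit 2 = 0: r = r^2 mod 23 = 18^2 = 2
  bit 3 = 1: r = r^2 * 8 mod 23 = 2^2 * 8 = 4*8 = 9
  -> s = B^a = 9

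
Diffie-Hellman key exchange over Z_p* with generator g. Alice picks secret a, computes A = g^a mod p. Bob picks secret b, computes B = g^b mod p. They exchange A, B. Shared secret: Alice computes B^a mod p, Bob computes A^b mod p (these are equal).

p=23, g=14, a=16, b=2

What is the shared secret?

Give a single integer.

A = 14^16 mod 23  (bits of 16 = 10000)
  bit 0 = 1: r = r^2 * 14 mod 23 = 1^2 * 14 = 1*14 = 14
  bit 1 = 0: r = r^2 mod 23 = 14^2 = 12
  bit 2 = 0: r = r^2 mod 23 = 12^2 = 6
  bit 3 = 0: r = r^2 mod 23 = 6^2 = 13
  bit 4 = 0: r = r^2 mod 23 = 13^2 = 8
  -> A = 8
B = 14^2 mod 23  (bits of 2 = 10)
  bit 0 = 1: r = r^2 * 14 mod 23 = 1^2 * 14 = 1*14 = 14
  bit 1 = 0: r = r^2 mod 23 = 14^2 = 12
  -> B = 12
s = B^a = 12^16 mod 23  (bits of 16 = 10000)
  bit 0 = 1: r = r^2 * 12 mod 23 = 1^2 * 12 = 1*12 = 12
  bit 1 = 0: r = r^2 mod 23 = 12^2 = 6
  bit 2 = 0: r = r^2 mod 23 = 6^2 = 13
  bit 3 = 0: r = r^2 mod 23 = 13^2 = 8
  bit 4 = 0: r = r^2 mod 23 = 8^2 = 18
  -> s = B^a = 18

Answer: 18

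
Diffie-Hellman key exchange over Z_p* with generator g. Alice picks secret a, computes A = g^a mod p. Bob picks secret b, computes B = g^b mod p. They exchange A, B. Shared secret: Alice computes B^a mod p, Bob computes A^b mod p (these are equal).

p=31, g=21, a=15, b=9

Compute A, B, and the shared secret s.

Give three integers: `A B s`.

Answer: 30 15 30

Derivation:
A = 21^15 mod 31  (bits of 15 = 1111)
  bit 0 = 1: r = r^2 * 21 mod 31 = 1^2 * 21 = 1*21 = 21
  bit 1 = 1: r = r^2 * 21 mod 31 = 21^2 * 21 = 7*21 = 23
  bit 2 = 1: r = r^2 * 21 mod 31 = 23^2 * 21 = 2*21 = 11
  bit 3 = 1: r = r^2 * 21 mod 31 = 11^2 * 21 = 28*21 = 30
  -> A = 30
B = 21^9 mod 31  (bits of 9 = 1001)
  bit 0 = 1: r = r^2 * 21 mod 31 = 1^2 * 21 = 1*21 = 21
  bit 1 = 0: r = r^2 mod 31 = 21^2 = 7
  bit 2 = 0: r = r^2 mod 31 = 7^2 = 18
  bit 3 = 1: r = r^2 * 21 mod 31 = 18^2 * 21 = 14*21 = 15
  -> B = 15
s = B^a = 15^15 mod 31  (bits of 15 = 1111)
  bit 0 = 1: r = r^2 * 15 mod 31 = 1^2 * 15 = 1*15 = 15
  bit 1 = 1: r = r^2 * 15 mod 31 = 15^2 * 15 = 8*15 = 27
  bit 2 = 1: r = r^2 * 15 mod 31 = 27^2 * 15 = 16*15 = 23
  bit 3 = 1: r = r^2 * 15 mod 31 = 23^2 * 15 = 2*15 = 30
  -> s = B^a = 30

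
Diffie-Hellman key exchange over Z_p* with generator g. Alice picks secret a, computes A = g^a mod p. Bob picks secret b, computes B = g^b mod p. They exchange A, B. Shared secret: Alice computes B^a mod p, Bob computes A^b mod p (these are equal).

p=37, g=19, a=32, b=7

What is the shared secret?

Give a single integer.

Answer: 12

Derivation:
A = 19^32 mod 37  (bits of 32 = 100000)
  bit 0 = 1: r = r^2 * 19 mod 37 = 1^2 * 19 = 1*19 = 19
  bit 1 = 0: r = r^2 mod 37 = 19^2 = 28
  bit 2 = 0: r = r^2 mod 37 = 28^2 = 7
  bit 3 = 0: r = r^2 mod 37 = 7^2 = 12
  bit 4 = 0: r = r^2 mod 37 = 12^2 = 33
  bit 5 = 0: r = r^2 mod 37 = 33^2 = 16
  -> A = 16
B = 19^7 mod 37  (bits of 7 = 111)
  bit 0 = 1: r = r^2 * 19 mod 37 = 1^2 * 19 = 1*19 = 19
  bit 1 = 1: r = r^2 * 19 mod 37 = 19^2 * 19 = 28*19 = 14
  bit 2 = 1: r = r^2 * 19 mod 37 = 14^2 * 19 = 11*19 = 24
  -> B = 24
s = B^a = 24^32 mod 37  (bits of 32 = 100000)
  bit 0 = 1: r = r^2 * 24 mod 37 = 1^2 * 24 = 1*24 = 24
  bit 1 = 0: r = r^2 mod 37 = 24^2 = 21
  bit 2 = 0: r = r^2 mod 37 = 21^2 = 34
  bit 3 = 0: r = r^2 mod 37 = 34^2 = 9
  bit 4 = 0: r = r^2 mod 37 = 9^2 = 7
  bit 5 = 0: r = r^2 mod 37 = 7^2 = 12
  -> s = B^a = 12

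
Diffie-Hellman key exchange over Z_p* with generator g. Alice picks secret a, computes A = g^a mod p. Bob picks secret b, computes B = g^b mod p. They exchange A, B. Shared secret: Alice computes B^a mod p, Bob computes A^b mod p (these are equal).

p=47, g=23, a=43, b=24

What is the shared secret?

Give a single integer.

Answer: 8

Derivation:
A = 23^43 mod 47  (bits of 43 = 101011)
  bit 0 = 1: r = r^2 * 23 mod 47 = 1^2 * 23 = 1*23 = 23
  bit 1 = 0: r = r^2 mod 47 = 23^2 = 12
  bit 2 = 1: r = r^2 * 23 mod 47 = 12^2 * 23 = 3*23 = 22
  bit 3 = 0: r = r^2 mod 47 = 22^2 = 14
  bit 4 = 1: r = r^2 * 23 mod 47 = 14^2 * 23 = 8*23 = 43
  bit 5 = 1: r = r^2 * 23 mod 47 = 43^2 * 23 = 16*23 = 39
  -> A = 39
B = 23^24 mod 47  (bits of 24 = 11000)
  bit 0 = 1: r = r^2 * 23 mod 47 = 1^2 * 23 = 1*23 = 23
  bit 1 = 1: r = r^2 * 23 mod 47 = 23^2 * 23 = 12*23 = 41
  bit 2 = 0: r = r^2 mod 47 = 41^2 = 36
  bit 3 = 0: r = r^2 mod 47 = 36^2 = 27
  bit 4 = 0: r = r^2 mod 47 = 27^2 = 24
  -> B = 24
s = B^a = 24^43 mod 47  (bits of 43 = 101011)
  bit 0 = 1: r = r^2 * 24 mod 47 = 1^2 * 24 = 1*24 = 24
  bit 1 = 0: r = r^2 mod 47 = 24^2 = 12
  bit 2 = 1: r = r^2 * 24 mod 47 = 12^2 * 24 = 3*24 = 25
  bit 3 = 0: r = r^2 mod 47 = 25^2 = 14
  bit 4 = 1: r = r^2 * 24 mod 47 = 14^2 * 24 = 8*24 = 4
  bit 5 = 1: r = r^2 * 24 mod 47 = 4^2 * 24 = 16*24 = 8
  -> s = B^a = 8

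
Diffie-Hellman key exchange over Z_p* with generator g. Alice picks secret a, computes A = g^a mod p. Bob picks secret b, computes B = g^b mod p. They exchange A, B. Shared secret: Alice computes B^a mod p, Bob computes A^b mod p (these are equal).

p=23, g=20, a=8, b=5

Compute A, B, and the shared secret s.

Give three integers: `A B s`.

Answer: 6 10 2

Derivation:
A = 20^8 mod 23  (bits of 8 = 1000)
  bit 0 = 1: r = r^2 * 20 mod 23 = 1^2 * 20 = 1*20 = 20
  bit 1 = 0: r = r^2 mod 23 = 20^2 = 9
  bit 2 = 0: r = r^2 mod 23 = 9^2 = 12
  bit 3 = 0: r = r^2 mod 23 = 12^2 = 6
  -> A = 6
B = 20^5 mod 23  (bits of 5 = 101)
  bit 0 = 1: r = r^2 * 20 mod 23 = 1^2 * 20 = 1*20 = 20
  bit 1 = 0: r = r^2 mod 23 = 20^2 = 9
  bit 2 = 1: r = r^2 * 20 mod 23 = 9^2 * 20 = 12*20 = 10
  -> B = 10
s = B^a = 10^8 mod 23  (bits of 8 = 1000)
  bit 0 = 1: r = r^2 * 10 mod 23 = 1^2 * 10 = 1*10 = 10
  bit 1 = 0: r = r^2 mod 23 = 10^2 = 8
  bit 2 = 0: r = r^2 mod 23 = 8^2 = 18
  bit 3 = 0: r = r^2 mod 23 = 18^2 = 2
  -> s = B^a = 2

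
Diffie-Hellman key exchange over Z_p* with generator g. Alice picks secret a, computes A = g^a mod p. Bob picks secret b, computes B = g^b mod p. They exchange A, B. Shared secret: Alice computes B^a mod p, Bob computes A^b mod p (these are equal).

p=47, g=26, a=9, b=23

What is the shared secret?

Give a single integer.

A = 26^9 mod 47  (bits of 9 = 1001)
  bit 0 = 1: r = r^2 * 26 mod 47 = 1^2 * 26 = 1*26 = 26
  bit 1 = 0: r = r^2 mod 47 = 26^2 = 18
  bit 2 = 0: r = r^2 mod 47 = 18^2 = 42
  bit 3 = 1: r = r^2 * 26 mod 47 = 42^2 * 26 = 25*26 = 39
  -> A = 39
B = 26^23 mod 47  (bits of 23 = 10111)
  bit 0 = 1: r = r^2 * 26 mod 47 = 1^2 * 26 = 1*26 = 26
  bit 1 = 0: r = r^2 mod 47 = 26^2 = 18
  bit 2 = 1: r = r^2 * 26 mod 47 = 18^2 * 26 = 42*26 = 11
  bit 3 = 1: r = r^2 * 26 mod 47 = 11^2 * 26 = 27*26 = 44
  bit 4 = 1: r = r^2 * 26 mod 47 = 44^2 * 26 = 9*26 = 46
  -> B = 46
s = B^a = 46^9 mod 47  (bits of 9 = 1001)
  bit 0 = 1: r = r^2 * 46 mod 47 = 1^2 * 46 = 1*46 = 46
  bit 1 = 0: r = r^2 mod 47 = 46^2 = 1
  bit 2 = 0: r = r^2 mod 47 = 1^2 = 1
  bit 3 = 1: r = r^2 * 46 mod 47 = 1^2 * 46 = 1*46 = 46
  -> s = B^a = 46

Answer: 46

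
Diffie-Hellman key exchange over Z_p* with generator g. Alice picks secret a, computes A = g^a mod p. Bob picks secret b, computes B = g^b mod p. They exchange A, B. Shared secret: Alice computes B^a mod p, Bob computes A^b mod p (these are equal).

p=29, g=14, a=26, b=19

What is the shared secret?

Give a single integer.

A = 14^26 mod 29  (bits of 26 = 11010)
  bit 0 = 1: r = r^2 * 14 mod 29 = 1^2 * 14 = 1*14 = 14
  bit 1 = 1: r = r^2 * 14 mod 29 = 14^2 * 14 = 22*14 = 18
  bit 2 = 0: r = r^2 mod 29 = 18^2 = 5
  bit 3 = 1: r = r^2 * 14 mod 29 = 5^2 * 14 = 25*14 = 2
  bit 4 = 0: r = r^2 mod 29 = 2^2 = 4
  -> A = 4
B = 14^19 mod 29  (bits of 19 = 10011)
  bit 0 = 1: r = r^2 * 14 mod 29 = 1^2 * 14 = 1*14 = 14
  bit 1 = 0: r = r^2 mod 29 = 14^2 = 22
  bit 2 = 0: r = r^2 mod 29 = 22^2 = 20
  bit 3 = 1: r = r^2 * 14 mod 29 = 20^2 * 14 = 23*14 = 3
  bit 4 = 1: r = r^2 * 14 mod 29 = 3^2 * 14 = 9*14 = 10
  -> B = 10
s = B^a = 10^26 mod 29  (bits of 26 = 11010)
  bit 0 = 1: r = r^2 * 10 mod 29 = 1^2 * 10 = 1*10 = 10
  bit 1 = 1: r = r^2 * 10 mod 29 = 10^2 * 10 = 13*10 = 14
  bit 2 = 0: r = r^2 mod 29 = 14^2 = 22
  bit 3 = 1: r = r^2 * 10 mod 29 = 22^2 * 10 = 20*10 = 26
  bit 4 = 0: r = r^2 mod 29 = 26^2 = 9
  -> s = B^a = 9

Answer: 9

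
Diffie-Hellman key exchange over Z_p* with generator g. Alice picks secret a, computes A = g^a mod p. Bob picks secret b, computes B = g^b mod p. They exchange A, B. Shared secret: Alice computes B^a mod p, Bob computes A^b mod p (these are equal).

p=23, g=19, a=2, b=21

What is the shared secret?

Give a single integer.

A = 19^2 mod 23  (bits of 2 = 10)
  bit 0 = 1: r = r^2 * 19 mod 23 = 1^2 * 19 = 1*19 = 19
  bit 1 = 0: r = r^2 mod 23 = 19^2 = 16
  -> A = 16
B = 19^21 mod 23  (bits of 21 = 10101)
  bit 0 = 1: r = r^2 * 19 mod 23 = 1^2 * 19 = 1*19 = 19
  bit 1 = 0: r = r^2 mod 23 = 19^2 = 16
  bit 2 = 1: r = r^2 * 19 mod 23 = 16^2 * 19 = 3*19 = 11
  bit 3 = 0: r = r^2 mod 23 = 11^2 = 6
  bit 4 = 1: r = r^2 * 19 mod 23 = 6^2 * 19 = 13*19 = 17
  -> B = 17
s = B^a = 17^2 mod 23  (bits of 2 = 10)
  bit 0 = 1: r = r^2 * 17 mod 23 = 1^2 * 17 = 1*17 = 17
  bit 1 = 0: r = r^2 mod 23 = 17^2 = 13
  -> s = B^a = 13

Answer: 13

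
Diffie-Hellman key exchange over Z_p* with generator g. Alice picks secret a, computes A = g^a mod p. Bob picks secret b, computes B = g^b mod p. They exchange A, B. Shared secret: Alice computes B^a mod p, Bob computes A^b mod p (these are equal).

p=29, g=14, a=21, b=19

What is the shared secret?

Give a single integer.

Answer: 12

Derivation:
A = 14^21 mod 29  (bits of 21 = 10101)
  bit 0 = 1: r = r^2 * 14 mod 29 = 1^2 * 14 = 1*14 = 14
  bit 1 = 0: r = r^2 mod 29 = 14^2 = 22
  bit 2 = 1: r = r^2 * 14 mod 29 = 22^2 * 14 = 20*14 = 19
  bit 3 = 0: r = r^2 mod 29 = 19^2 = 13
  bit 4 = 1: r = r^2 * 14 mod 29 = 13^2 * 14 = 24*14 = 17
  -> A = 17
B = 14^19 mod 29  (bits of 19 = 10011)
  bit 0 = 1: r = r^2 * 14 mod 29 = 1^2 * 14 = 1*14 = 14
  bit 1 = 0: r = r^2 mod 29 = 14^2 = 22
  bit 2 = 0: r = r^2 mod 29 = 22^2 = 20
  bit 3 = 1: r = r^2 * 14 mod 29 = 20^2 * 14 = 23*14 = 3
  bit 4 = 1: r = r^2 * 14 mod 29 = 3^2 * 14 = 9*14 = 10
  -> B = 10
s = B^a = 10^21 mod 29  (bits of 21 = 10101)
  bit 0 = 1: r = r^2 * 10 mod 29 = 1^2 * 10 = 1*10 = 10
  bit 1 = 0: r = r^2 mod 29 = 10^2 = 13
  bit 2 = 1: r = r^2 * 10 mod 29 = 13^2 * 10 = 24*10 = 8
  bit 3 = 0: r = r^2 mod 29 = 8^2 = 6
  bit 4 = 1: r = r^2 * 10 mod 29 = 6^2 * 10 = 7*10 = 12
  -> s = B^a = 12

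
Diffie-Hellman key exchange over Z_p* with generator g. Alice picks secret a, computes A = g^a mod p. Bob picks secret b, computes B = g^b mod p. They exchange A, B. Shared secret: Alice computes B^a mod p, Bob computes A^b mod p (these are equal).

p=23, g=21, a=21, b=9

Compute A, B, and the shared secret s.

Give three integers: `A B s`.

Answer: 11 17 19

Derivation:
A = 21^21 mod 23  (bits of 21 = 10101)
  bit 0 = 1: r = r^2 * 21 mod 23 = 1^2 * 21 = 1*21 = 21
  bit 1 = 0: r = r^2 mod 23 = 21^2 = 4
  bit 2 = 1: r = r^2 * 21 mod 23 = 4^2 * 21 = 16*21 = 14
  bit 3 = 0: r = r^2 mod 23 = 14^2 = 12
  bit 4 = 1: r = r^2 * 21 mod 23 = 12^2 * 21 = 6*21 = 11
  -> A = 11
B = 21^9 mod 23  (bits of 9 = 1001)
  bit 0 = 1: r = r^2 * 21 mod 23 = 1^2 * 21 = 1*21 = 21
  bit 1 = 0: r = r^2 mod 23 = 21^2 = 4
  bit 2 = 0: r = r^2 mod 23 = 4^2 = 16
  bit 3 = 1: r = r^2 * 21 mod 23 = 16^2 * 21 = 3*21 = 17
  -> B = 17
s = B^a = 17^21 mod 23  (bits of 21 = 10101)
  bit 0 = 1: r = r^2 * 17 mod 23 = 1^2 * 17 = 1*17 = 17
  bit 1 = 0: r = r^2 mod 23 = 17^2 = 13
  bit 2 = 1: r = r^2 * 17 mod 23 = 13^2 * 17 = 8*17 = 21
  bit 3 = 0: r = r^2 mod 23 = 21^2 = 4
  bit 4 = 1: r = r^2 * 17 mod 23 = 4^2 * 17 = 16*17 = 19
  -> s = B^a = 19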